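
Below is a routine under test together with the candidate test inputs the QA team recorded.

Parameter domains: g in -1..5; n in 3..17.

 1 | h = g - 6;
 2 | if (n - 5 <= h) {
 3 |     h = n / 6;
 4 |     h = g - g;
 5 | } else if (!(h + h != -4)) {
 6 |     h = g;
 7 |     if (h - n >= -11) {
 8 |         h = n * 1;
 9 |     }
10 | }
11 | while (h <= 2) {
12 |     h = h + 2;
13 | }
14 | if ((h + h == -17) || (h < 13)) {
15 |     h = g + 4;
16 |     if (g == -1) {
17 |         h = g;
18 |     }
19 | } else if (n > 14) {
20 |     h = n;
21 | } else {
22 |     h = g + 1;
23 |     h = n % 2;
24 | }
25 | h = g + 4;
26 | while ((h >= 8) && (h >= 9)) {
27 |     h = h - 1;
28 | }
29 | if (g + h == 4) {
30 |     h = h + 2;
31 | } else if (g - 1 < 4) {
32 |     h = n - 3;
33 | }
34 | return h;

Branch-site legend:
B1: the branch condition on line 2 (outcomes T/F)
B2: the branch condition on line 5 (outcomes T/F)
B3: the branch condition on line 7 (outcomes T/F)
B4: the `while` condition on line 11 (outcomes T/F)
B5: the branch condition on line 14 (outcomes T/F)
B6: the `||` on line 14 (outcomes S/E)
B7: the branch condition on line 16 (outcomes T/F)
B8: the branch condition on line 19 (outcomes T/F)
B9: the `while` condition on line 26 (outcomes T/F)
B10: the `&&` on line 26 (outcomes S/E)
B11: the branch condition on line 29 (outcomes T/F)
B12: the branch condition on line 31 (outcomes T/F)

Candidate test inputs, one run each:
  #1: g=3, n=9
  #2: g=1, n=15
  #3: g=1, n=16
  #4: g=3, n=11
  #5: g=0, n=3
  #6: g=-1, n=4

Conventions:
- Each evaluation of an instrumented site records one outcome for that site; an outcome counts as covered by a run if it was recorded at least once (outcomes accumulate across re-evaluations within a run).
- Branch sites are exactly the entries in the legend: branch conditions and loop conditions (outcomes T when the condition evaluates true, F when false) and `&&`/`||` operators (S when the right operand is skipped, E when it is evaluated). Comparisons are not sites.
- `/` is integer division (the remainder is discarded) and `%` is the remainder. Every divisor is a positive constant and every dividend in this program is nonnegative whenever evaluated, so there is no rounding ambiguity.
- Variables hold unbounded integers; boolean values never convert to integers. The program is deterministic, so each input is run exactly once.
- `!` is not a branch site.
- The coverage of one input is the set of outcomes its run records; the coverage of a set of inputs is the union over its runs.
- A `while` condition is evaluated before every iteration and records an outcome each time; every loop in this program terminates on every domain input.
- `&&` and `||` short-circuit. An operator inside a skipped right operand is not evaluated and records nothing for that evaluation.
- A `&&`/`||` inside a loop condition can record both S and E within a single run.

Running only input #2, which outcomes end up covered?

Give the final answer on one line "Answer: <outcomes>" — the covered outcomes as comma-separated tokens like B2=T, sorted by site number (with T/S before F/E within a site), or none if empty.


Tracing the run of input #2 (g=1, n=15):
  B1->F, B2->F, B4->T, B4->T, B4->T, B4->T, B4->F, B6->E, B5->T, B7->F
  B10->S, B9->F, B11->F, B12->T
deduplicating events, the covered set is: B1=F, B2=F, B4=T, B4=F, B5=T, B6=E, B7=F, B9=F, B10=S, B11=F, B12=T
Answer: B1=F, B2=F, B4=T, B4=F, B5=T, B6=E, B7=F, B9=F, B10=S, B11=F, B12=T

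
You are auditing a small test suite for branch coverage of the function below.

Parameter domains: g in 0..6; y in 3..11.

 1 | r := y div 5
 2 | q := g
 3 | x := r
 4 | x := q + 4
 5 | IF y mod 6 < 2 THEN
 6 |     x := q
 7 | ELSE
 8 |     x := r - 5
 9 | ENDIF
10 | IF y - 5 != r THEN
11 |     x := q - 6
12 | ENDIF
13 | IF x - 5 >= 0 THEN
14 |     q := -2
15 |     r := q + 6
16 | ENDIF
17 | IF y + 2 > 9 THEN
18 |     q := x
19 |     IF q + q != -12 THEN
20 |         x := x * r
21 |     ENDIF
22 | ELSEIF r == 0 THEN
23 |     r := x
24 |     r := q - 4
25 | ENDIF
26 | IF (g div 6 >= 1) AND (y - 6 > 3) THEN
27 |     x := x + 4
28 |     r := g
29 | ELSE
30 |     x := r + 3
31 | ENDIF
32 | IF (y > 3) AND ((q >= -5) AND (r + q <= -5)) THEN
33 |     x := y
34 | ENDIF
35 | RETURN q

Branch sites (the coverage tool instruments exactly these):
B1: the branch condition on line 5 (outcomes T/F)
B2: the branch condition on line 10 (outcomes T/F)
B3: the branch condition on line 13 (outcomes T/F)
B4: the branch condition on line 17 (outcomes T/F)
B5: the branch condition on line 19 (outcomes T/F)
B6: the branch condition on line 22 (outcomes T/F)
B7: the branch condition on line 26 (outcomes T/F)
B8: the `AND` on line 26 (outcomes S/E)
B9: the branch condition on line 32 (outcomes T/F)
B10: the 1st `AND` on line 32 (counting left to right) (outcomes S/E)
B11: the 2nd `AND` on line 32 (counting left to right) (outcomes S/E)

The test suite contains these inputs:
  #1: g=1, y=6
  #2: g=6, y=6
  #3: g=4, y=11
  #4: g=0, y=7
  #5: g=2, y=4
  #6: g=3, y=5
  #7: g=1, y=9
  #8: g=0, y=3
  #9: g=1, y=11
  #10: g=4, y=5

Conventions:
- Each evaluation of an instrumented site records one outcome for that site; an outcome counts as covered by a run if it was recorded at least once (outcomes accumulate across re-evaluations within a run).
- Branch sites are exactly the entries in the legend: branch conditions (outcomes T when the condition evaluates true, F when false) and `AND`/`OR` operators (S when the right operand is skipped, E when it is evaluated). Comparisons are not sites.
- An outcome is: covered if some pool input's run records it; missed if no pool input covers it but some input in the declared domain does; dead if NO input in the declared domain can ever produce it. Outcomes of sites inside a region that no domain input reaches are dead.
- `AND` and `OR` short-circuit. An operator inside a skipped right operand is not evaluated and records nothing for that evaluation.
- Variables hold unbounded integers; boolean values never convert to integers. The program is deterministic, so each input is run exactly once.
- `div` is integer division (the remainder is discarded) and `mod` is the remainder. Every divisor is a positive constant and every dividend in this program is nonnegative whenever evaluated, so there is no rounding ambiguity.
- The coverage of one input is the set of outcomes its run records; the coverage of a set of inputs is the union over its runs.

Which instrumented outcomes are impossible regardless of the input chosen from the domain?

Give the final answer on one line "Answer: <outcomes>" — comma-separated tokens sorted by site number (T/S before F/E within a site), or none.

exhaustive pass over the 63-input domain:
  B9=T: zero occurrences over every domain input -> dead
  reachable outcomes have witnesses, e.g. B1=T (e.g. g=0, y=6), B1=F (e.g. g=0, y=3), B2=T (e.g. g=0, y=3), B2=F (e.g. g=0, y=6)

Answer: B9=T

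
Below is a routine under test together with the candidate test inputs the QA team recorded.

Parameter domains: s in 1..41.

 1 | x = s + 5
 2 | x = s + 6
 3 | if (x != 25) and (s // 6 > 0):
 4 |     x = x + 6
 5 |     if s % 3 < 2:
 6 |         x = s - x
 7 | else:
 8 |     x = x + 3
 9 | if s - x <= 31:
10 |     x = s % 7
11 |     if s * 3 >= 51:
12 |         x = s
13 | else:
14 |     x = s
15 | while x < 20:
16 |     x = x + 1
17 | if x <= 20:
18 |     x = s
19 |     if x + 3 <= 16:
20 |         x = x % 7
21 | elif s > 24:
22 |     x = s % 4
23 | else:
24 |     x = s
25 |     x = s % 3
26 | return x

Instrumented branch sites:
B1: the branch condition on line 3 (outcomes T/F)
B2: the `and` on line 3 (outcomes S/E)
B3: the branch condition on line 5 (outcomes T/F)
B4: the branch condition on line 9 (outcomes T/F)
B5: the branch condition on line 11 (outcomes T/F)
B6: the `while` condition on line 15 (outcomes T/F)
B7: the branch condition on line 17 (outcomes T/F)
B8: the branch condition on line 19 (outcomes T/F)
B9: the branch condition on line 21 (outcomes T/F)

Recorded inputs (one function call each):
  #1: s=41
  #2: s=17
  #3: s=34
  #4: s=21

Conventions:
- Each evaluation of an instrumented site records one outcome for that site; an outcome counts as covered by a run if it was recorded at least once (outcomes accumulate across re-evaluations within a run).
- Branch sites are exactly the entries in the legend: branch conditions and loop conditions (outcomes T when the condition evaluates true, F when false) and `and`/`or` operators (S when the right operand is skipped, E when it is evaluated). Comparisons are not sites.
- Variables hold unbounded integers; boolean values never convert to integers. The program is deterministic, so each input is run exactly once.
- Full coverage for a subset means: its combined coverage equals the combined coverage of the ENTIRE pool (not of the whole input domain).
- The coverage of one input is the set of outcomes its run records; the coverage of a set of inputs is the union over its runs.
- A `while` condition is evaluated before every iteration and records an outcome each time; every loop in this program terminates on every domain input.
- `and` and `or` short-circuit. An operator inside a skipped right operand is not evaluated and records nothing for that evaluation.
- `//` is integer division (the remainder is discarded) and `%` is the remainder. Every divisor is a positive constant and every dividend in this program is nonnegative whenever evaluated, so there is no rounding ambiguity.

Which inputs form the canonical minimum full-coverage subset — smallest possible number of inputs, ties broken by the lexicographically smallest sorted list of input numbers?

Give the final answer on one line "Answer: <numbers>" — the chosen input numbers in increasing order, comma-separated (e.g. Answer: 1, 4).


test 1 (s=41) fires B2->E, B1->T, B3->F, B4->T, B5->T, B6->F, B7->F, B9->T; hits B1=T, B2=E, B3=F, B4=T, B5=T, B6=F, B7=F, B9=T
test 2 (s=17) fires B2->E, B1->T, B3->F, B4->T, B5->T, B6->T, B6->T, B6->T, B6->F, B7->T, B8->F; hits B1=T, B2=E, B3=F, B4=T, B5=T, B6=T, B6=F, B7=T, B8=F
test 3 (s=34) fires B2->E, B1->T, B3->T, B4->F, B6->F, B7->F, B9->T; hits B1=T, B2=E, B3=T, B4=F, B6=F, B7=F, B9=T
test 4 (s=21) fires B2->E, B1->T, B3->T, B4->F, B6->F, B7->F, B9->F; hits B1=T, B2=E, B3=T, B4=F, B6=F, B7=F, B9=F
union over all inputs: B1=T, B2=E, B3=T, B3=F, B4=T, B4=F, B5=T, B6=T, B6=F, B7=T, B7=F, B8=F, B9=T, B9=F (14 outcomes)
no size-1 subset reaches all 14 outcomes (best union: 9/14)
no size-2 subset reaches all 14 outcomes (best union: 13/14)
at size 3, {1, 2, 4} reaches all 14 outcomes; every lexicographically earlier size-3 subset fails
Answer: 1, 2, 4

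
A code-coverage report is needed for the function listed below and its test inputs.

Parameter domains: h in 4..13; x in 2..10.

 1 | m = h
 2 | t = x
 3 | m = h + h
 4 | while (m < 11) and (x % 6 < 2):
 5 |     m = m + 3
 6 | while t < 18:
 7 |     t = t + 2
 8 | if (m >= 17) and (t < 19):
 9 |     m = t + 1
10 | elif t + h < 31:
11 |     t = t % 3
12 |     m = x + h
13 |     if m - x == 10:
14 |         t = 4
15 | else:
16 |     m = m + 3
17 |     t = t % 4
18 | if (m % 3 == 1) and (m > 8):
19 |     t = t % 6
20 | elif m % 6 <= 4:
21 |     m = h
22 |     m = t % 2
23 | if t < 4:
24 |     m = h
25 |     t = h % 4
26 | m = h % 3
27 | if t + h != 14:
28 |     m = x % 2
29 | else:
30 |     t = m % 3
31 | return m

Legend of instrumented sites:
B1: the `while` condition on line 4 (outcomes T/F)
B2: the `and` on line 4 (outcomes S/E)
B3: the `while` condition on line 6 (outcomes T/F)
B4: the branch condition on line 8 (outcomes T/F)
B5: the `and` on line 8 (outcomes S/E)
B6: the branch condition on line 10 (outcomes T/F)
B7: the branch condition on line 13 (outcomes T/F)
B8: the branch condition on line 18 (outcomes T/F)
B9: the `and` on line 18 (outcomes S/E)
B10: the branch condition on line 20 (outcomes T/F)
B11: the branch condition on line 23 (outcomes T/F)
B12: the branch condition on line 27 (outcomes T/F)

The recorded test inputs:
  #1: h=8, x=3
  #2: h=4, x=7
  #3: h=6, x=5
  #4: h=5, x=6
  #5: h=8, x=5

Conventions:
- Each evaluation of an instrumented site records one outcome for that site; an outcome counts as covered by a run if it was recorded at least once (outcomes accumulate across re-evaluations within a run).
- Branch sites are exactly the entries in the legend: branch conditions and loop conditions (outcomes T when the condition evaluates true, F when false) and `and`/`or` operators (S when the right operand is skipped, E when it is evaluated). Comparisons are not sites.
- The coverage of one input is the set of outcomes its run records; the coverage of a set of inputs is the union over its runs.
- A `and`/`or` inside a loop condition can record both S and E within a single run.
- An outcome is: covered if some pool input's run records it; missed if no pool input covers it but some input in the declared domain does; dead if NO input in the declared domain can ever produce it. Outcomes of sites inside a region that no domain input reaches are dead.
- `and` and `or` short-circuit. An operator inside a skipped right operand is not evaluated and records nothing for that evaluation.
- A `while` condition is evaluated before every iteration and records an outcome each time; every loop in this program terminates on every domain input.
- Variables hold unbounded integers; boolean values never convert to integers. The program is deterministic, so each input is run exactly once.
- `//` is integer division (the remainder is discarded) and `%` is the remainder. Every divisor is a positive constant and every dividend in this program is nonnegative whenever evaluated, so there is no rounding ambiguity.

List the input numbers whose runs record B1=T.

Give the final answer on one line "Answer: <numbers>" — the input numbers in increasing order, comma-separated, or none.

input #1 (h=8, x=3): does not record B1=T
input #2 (h=4, x=7): records B1=T
input #3 (h=6, x=5): does not record B1=T
input #4 (h=5, x=6): records B1=T
input #5 (h=8, x=5): does not record B1=T

Answer: 2, 4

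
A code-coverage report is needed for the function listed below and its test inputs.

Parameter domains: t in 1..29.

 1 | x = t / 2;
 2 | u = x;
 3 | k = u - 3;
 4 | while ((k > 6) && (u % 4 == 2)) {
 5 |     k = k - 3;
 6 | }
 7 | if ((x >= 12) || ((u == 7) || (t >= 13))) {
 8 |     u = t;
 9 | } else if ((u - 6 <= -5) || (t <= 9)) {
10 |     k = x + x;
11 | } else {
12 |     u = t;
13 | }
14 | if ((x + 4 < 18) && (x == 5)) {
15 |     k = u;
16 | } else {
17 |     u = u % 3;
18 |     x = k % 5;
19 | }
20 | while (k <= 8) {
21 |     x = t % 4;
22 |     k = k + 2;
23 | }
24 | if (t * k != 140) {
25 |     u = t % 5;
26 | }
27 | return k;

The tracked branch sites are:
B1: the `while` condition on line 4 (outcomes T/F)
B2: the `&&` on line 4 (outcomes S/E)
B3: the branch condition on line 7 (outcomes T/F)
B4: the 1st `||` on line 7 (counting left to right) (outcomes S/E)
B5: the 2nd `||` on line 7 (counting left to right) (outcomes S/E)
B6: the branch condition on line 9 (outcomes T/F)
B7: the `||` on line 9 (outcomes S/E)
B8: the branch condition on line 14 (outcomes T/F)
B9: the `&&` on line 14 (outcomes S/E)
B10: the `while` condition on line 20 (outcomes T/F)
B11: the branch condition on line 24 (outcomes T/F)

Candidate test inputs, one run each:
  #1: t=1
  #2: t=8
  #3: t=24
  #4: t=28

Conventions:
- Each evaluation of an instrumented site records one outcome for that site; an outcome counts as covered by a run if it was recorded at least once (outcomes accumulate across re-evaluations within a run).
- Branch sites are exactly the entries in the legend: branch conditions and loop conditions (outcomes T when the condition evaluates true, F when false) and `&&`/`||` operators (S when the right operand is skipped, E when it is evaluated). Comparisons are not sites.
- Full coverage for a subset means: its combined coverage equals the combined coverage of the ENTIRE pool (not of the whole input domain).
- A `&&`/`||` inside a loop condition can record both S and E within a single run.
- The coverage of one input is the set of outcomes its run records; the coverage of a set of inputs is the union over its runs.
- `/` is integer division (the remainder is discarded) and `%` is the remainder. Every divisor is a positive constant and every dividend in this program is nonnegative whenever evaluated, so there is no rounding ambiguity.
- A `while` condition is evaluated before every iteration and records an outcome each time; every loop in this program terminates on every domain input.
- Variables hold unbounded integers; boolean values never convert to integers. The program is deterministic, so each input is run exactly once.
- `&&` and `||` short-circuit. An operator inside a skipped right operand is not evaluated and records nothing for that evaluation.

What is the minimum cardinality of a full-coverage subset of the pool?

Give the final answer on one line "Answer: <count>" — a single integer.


input #1, t=1: events B2->S, B1->F, B4->E, B5->E, B3->F, B7->S, B6->T, B9->E, B8->F, B10->T, B10->T, B10->T, B10->T, B10->T, ...; outcomes B1=F, B2=S, B3=F, B4=E, B5=E, B6=T, B7=S, B8=F, B9=E, B10=T, B10=F, B11=T
input #2, t=8: events B2->S, B1->F, B4->E, B5->E, B3->F, B7->E, B6->T, B9->E, B8->F, B10->T, B10->F, B11->T; outcomes B1=F, B2=S, B3=F, B4=E, B5=E, B6=T, B7=E, B8=F, B9=E, B10=T, B10=F, B11=T
input #3, t=24: events B2->E, B1->F, B4->S, B3->T, B9->E, B8->F, B10->F, B11->T; outcomes B1=F, B2=E, B3=T, B4=S, B8=F, B9=E, B10=F, B11=T
input #4, t=28: events B2->E, B1->T, B2->E, B1->T, B2->S, B1->F, B4->S, B3->T, B9->S, B8->F, B10->T, B10->T, B10->F, B11->T; outcomes B1=T, B1=F, B2=S, B2=E, B3=T, B4=S, B8=F, B9=S, B10=T, B10=F, B11=T
together the pool reaches 18 outcomes: B1=T, B1=F, B2=S, B2=E, B3=T, B3=F, B4=S, B4=E, B5=E, B6=T, B7=S, B7=E, B8=F, B9=S, B9=E, B10=T, B10=F, B11=T
checked all size-1 subsets: none covers 18 outcomes (max 12/18)
checked all size-2 subsets: none covers 18 outcomes (max 17/18)
the canonical winner is {1, 2, 4}: size 3, full 18-outcome coverage, earliest index list among size-3 covers
Answer: 3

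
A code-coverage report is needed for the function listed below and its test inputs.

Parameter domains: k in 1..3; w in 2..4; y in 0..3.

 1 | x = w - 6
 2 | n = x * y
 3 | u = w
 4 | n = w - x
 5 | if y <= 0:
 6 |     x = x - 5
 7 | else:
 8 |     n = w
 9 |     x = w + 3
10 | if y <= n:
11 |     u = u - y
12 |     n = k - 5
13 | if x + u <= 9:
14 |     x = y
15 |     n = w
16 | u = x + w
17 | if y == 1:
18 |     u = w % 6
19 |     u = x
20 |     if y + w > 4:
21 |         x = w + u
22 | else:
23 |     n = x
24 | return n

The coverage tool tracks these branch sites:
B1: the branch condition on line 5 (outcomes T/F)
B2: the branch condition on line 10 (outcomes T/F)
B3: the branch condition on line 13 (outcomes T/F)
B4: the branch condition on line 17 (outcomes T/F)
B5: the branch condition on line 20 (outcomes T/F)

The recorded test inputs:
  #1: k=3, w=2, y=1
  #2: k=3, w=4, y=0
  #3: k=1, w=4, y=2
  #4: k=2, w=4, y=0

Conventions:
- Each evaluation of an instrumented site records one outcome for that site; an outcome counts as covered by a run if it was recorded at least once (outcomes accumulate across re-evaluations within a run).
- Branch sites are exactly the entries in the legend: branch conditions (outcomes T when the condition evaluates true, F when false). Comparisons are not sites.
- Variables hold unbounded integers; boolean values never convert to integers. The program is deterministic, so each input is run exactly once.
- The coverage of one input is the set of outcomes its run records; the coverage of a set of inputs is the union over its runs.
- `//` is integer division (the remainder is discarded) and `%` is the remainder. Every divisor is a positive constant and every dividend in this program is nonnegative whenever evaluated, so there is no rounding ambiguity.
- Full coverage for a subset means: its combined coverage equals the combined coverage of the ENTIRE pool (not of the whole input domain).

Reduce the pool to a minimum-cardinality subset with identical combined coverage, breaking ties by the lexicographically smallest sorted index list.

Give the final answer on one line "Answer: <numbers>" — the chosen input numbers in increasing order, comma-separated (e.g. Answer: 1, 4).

run #1 (k=3, w=2, y=1) runs B1->F, B2->T, B3->T, B4->T, B5->F; records B1=F, B2=T, B3=T, B4=T, B5=F
run #2 (k=3, w=4, y=0) runs B1->T, B2->T, B3->T, B4->F; records B1=T, B2=T, B3=T, B4=F
run #3 (k=1, w=4, y=2) runs B1->F, B2->T, B3->T, B4->F; records B1=F, B2=T, B3=T, B4=F
run #4 (k=2, w=4, y=0) runs B1->T, B2->T, B3->T, B4->F; records B1=T, B2=T, B3=T, B4=F
the full pool covers 7 outcomes: B1=T, B1=F, B2=T, B3=T, B4=T, B4=F, B5=F
size 1 is not enough: best union over all size-1 subsets is 5/7
the canonical winner is {1, 2}: size 2, full 7-outcome coverage, earliest index list among size-2 covers

Answer: 1, 2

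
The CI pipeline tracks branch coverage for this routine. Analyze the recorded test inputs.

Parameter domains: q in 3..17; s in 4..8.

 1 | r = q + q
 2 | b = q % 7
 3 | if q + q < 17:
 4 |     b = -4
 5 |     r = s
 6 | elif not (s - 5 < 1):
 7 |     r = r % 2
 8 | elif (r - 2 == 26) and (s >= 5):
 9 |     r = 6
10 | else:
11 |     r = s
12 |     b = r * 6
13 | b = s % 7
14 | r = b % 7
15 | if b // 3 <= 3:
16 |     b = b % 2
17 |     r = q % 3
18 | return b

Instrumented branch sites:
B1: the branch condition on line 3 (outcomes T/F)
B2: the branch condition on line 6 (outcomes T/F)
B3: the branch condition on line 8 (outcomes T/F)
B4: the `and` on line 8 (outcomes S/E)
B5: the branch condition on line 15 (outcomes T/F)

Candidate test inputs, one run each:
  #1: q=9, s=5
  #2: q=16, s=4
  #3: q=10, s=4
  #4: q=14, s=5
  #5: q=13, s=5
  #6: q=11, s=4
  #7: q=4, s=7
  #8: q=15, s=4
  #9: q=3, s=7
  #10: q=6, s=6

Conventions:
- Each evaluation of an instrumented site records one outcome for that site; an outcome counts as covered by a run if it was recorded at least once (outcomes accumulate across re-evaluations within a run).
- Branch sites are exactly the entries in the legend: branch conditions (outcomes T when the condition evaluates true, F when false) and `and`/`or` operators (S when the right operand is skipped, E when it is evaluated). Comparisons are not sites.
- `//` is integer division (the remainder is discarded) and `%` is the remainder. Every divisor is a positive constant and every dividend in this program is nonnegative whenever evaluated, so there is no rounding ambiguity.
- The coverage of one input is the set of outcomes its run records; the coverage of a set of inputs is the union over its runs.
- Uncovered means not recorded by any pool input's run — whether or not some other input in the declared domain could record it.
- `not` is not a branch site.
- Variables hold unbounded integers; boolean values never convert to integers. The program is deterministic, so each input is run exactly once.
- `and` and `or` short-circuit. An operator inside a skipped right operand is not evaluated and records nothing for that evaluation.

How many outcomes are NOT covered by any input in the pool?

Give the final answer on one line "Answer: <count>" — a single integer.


run #1 (q=9, s=5) records B1=F, B2=F, B3=F, B4=S, B5=T
run #2 (q=16, s=4) records B1=F, B2=F, B3=F, B4=S, B5=T
run #3 (q=10, s=4) records B1=F, B2=F, B3=F, B4=S, B5=T
run #4 (q=14, s=5) records B1=F, B2=F, B3=T, B4=E, B5=T
run #5 (q=13, s=5) records B1=F, B2=F, B3=F, B4=S, B5=T
run #6 (q=11, s=4) records B1=F, B2=F, B3=F, B4=S, B5=T
run #7 (q=4, s=7) records B1=T, B5=T
run #8 (q=15, s=4) records B1=F, B2=F, B3=F, B4=S, B5=T
run #9 (q=3, s=7) records B1=T, B5=T
run #10 (q=6, s=6) records B1=T, B5=T
union over the pool: B1=T, B1=F, B2=F, B3=T, B3=F, B4=S, B4=E, B5=T
uncovered (2 of 10): B2=T, B5=F
Answer: 2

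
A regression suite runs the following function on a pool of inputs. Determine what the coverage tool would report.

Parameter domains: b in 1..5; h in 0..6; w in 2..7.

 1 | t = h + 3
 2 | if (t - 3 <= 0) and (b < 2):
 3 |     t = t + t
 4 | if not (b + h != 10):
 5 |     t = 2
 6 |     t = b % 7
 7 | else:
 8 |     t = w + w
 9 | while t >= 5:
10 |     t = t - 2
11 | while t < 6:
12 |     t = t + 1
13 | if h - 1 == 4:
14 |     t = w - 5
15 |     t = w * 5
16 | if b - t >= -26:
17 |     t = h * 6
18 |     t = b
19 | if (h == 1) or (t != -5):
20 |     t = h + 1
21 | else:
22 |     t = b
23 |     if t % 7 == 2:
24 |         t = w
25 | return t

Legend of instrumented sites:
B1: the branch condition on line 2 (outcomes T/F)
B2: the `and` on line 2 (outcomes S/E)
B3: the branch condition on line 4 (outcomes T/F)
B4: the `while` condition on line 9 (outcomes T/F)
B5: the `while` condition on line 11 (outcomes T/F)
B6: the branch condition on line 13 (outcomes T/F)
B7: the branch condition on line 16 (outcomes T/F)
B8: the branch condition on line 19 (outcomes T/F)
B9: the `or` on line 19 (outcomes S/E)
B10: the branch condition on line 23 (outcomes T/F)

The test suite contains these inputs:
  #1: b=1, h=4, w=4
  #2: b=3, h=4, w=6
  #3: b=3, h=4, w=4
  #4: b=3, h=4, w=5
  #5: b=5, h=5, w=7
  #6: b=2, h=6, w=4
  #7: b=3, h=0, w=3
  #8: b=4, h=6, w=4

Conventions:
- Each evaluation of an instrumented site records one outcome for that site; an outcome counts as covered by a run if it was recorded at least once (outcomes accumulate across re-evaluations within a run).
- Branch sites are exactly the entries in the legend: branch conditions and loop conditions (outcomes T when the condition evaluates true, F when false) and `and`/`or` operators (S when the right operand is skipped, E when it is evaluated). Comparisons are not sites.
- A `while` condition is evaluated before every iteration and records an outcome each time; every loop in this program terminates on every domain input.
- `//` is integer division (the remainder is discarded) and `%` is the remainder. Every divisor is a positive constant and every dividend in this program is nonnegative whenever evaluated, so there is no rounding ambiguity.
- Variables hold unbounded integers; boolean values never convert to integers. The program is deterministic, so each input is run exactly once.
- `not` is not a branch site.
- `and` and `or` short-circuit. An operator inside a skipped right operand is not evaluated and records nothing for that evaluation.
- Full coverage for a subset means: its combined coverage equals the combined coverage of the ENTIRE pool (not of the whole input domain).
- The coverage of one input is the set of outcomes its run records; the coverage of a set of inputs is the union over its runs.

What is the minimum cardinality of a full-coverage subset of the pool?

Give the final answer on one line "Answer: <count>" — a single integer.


input #1 (b=1, h=4, w=4): covers B1=F, B2=S, B3=F, B4=T, B4=F, B5=T, B5=F, B6=F, B7=T, B8=T, B9=E
input #2 (b=3, h=4, w=6): covers B1=F, B2=S, B3=F, B4=T, B4=F, B5=T, B5=F, B6=F, B7=T, B8=T, B9=E
input #3 (b=3, h=4, w=4): covers B1=F, B2=S, B3=F, B4=T, B4=F, B5=T, B5=F, B6=F, B7=T, B8=T, B9=E
input #4 (b=3, h=4, w=5): covers B1=F, B2=S, B3=F, B4=T, B4=F, B5=T, B5=F, B6=F, B7=T, B8=T, B9=E
input #5 (b=5, h=5, w=7): covers B1=F, B2=S, B3=T, B4=T, B4=F, B5=T, B5=F, B6=T, B7=F, B8=T, B9=E
input #6 (b=2, h=6, w=4): covers B1=F, B2=S, B3=F, B4=T, B4=F, B5=T, B5=F, B6=F, B7=T, B8=T, B9=E
input #7 (b=3, h=0, w=3): covers B1=F, B2=E, B3=F, B4=T, B4=F, B5=T, B5=F, B6=F, B7=T, B8=T, B9=E
input #8 (b=4, h=6, w=4): covers B1=F, B2=S, B3=T, B4=F, B5=T, B5=F, B6=F, B7=T, B8=T, B9=E
together the pool reaches 15 outcomes: B1=F, B2=S, B2=E, B3=T, B3=F, B4=T, B4=F, B5=T, B5=F, B6=T, B6=F, B7=T, B7=F, B8=T, B9=E
no size-1 subset reaches all 15 outcomes (best union: 11/15)
at size 2, {5, 7} reaches all 15 outcomes; every lexicographically earlier size-2 subset fails
Answer: 2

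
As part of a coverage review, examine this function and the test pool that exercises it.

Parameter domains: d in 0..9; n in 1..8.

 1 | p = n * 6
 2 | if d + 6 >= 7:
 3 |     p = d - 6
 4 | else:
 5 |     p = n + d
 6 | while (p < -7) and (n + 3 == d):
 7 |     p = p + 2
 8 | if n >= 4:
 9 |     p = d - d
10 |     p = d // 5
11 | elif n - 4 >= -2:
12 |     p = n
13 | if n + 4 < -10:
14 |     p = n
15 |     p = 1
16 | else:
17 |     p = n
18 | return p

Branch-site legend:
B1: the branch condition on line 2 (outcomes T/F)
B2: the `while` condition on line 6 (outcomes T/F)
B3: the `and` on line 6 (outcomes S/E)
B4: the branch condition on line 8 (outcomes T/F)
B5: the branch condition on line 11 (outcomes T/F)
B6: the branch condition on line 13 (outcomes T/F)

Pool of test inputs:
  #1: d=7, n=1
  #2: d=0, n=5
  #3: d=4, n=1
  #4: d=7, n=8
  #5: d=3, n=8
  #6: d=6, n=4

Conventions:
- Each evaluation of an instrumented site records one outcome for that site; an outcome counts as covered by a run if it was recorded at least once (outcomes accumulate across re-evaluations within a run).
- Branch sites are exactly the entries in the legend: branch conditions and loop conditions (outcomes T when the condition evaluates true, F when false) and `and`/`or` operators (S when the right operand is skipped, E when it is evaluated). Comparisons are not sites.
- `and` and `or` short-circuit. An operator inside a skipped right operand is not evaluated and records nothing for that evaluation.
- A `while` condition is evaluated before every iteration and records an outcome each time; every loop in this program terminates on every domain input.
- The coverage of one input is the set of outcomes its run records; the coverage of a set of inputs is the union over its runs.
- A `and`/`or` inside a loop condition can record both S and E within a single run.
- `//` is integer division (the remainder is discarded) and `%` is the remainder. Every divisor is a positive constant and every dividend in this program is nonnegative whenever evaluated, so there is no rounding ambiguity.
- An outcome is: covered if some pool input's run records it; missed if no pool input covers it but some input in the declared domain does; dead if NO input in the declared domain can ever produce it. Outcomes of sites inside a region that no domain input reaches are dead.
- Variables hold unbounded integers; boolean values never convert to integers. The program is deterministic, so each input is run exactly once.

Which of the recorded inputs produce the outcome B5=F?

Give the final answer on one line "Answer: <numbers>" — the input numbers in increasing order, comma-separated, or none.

input #1 (d=7, n=1): covers B5=F
input #2 (d=0, n=5): misses B5=F
input #3 (d=4, n=1): covers B5=F
input #4 (d=7, n=8): misses B5=F
input #5 (d=3, n=8): misses B5=F
input #6 (d=6, n=4): misses B5=F

Answer: 1, 3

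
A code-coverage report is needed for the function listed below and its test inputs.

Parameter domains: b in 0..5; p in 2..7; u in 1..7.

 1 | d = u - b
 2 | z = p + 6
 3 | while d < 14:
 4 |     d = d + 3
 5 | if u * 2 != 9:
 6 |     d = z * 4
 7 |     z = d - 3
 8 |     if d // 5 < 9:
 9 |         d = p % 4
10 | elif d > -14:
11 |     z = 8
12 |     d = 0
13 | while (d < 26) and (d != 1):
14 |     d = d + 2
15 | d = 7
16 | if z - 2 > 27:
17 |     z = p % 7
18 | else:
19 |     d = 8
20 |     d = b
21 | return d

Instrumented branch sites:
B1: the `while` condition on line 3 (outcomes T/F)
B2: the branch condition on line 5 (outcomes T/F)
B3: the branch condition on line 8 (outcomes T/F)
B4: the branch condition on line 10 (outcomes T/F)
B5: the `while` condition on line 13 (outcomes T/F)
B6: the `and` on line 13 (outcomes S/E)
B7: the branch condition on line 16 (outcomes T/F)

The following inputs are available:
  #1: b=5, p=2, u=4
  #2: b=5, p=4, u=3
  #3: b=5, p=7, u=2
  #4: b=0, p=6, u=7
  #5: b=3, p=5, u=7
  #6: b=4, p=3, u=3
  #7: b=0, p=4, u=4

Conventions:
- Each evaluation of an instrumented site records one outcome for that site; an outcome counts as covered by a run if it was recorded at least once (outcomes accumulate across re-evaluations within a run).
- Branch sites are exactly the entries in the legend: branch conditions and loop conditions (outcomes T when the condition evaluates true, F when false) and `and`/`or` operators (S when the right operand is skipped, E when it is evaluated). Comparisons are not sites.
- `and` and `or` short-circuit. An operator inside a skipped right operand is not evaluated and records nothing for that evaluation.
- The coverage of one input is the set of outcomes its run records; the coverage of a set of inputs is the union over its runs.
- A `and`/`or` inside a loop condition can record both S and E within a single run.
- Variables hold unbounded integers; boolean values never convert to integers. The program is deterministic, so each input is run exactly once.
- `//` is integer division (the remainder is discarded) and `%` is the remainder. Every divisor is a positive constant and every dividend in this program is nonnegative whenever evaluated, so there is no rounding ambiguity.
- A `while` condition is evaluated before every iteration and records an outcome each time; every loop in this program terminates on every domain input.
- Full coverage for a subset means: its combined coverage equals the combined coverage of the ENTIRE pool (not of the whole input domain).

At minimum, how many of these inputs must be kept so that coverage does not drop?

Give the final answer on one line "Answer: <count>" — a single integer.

run #1 (b=5, p=2, u=4) runs B1->T, B1->T, B1->T, B1->T, B1->T, B1->F, B2->T, B3->T, B6->E, B5->T, B6->E, B5->T, B6->E, B5->T, ...; records B1=T, B1=F, B2=T, B3=T, B5=T, B5=F, B6=S, B6=E, B7=F
run #2 (b=5, p=4, u=3) runs B1->T, B1->T, B1->T, B1->T, B1->T, B1->T, B1->F, B2->T, B3->T, B6->E, B5->T, B6->E, B5->T, B6->E, ...; records B1=T, B1=F, B2=T, B3=T, B5=T, B5=F, B6=S, B6=E, B7=T
run #3 (b=5, p=7, u=2) runs B1->T, B1->T, B1->T, B1->T, B1->T, B1->T, B1->F, B2->T, B3->F, B6->S, B5->F, B7->T; records B1=T, B1=F, B2=T, B3=F, B5=F, B6=S, B7=T
run #4 (b=0, p=6, u=7) runs B1->T, B1->T, B1->T, B1->F, B2->T, B3->F, B6->S, B5->F, B7->T; records B1=T, B1=F, B2=T, B3=F, B5=F, B6=S, B7=T
run #5 (b=3, p=5, u=7) runs B1->T, B1->T, B1->T, B1->T, B1->F, B2->T, B3->T, B6->E, B5->F, B7->T; records B1=T, B1=F, B2=T, B3=T, B5=F, B6=E, B7=T
run #6 (b=4, p=3, u=3) runs B1->T, B1->T, B1->T, B1->T, B1->T, B1->F, B2->T, B3->T, B6->E, B5->T, B6->E, B5->T, B6->E, B5->T, ...; records B1=T, B1=F, B2=T, B3=T, B5=T, B5=F, B6=S, B6=E, B7=T
run #7 (b=0, p=4, u=4) runs B1->T, B1->T, B1->T, B1->T, B1->F, B2->T, B3->T, B6->E, B5->T, B6->E, B5->T, B6->E, B5->T, B6->E, ...; records B1=T, B1=F, B2=T, B3=T, B5=T, B5=F, B6=S, B6=E, B7=T
pool-wide coverage (11 outcomes): B1=T, B1=F, B2=T, B3=T, B3=F, B5=T, B5=F, B6=S, B6=E, B7=T, B7=F
size 1 is not enough: best union over all size-1 subsets is 9/11
at size 2, {1, 3} reaches all 11 outcomes; every lexicographically earlier size-2 subset fails

Answer: 2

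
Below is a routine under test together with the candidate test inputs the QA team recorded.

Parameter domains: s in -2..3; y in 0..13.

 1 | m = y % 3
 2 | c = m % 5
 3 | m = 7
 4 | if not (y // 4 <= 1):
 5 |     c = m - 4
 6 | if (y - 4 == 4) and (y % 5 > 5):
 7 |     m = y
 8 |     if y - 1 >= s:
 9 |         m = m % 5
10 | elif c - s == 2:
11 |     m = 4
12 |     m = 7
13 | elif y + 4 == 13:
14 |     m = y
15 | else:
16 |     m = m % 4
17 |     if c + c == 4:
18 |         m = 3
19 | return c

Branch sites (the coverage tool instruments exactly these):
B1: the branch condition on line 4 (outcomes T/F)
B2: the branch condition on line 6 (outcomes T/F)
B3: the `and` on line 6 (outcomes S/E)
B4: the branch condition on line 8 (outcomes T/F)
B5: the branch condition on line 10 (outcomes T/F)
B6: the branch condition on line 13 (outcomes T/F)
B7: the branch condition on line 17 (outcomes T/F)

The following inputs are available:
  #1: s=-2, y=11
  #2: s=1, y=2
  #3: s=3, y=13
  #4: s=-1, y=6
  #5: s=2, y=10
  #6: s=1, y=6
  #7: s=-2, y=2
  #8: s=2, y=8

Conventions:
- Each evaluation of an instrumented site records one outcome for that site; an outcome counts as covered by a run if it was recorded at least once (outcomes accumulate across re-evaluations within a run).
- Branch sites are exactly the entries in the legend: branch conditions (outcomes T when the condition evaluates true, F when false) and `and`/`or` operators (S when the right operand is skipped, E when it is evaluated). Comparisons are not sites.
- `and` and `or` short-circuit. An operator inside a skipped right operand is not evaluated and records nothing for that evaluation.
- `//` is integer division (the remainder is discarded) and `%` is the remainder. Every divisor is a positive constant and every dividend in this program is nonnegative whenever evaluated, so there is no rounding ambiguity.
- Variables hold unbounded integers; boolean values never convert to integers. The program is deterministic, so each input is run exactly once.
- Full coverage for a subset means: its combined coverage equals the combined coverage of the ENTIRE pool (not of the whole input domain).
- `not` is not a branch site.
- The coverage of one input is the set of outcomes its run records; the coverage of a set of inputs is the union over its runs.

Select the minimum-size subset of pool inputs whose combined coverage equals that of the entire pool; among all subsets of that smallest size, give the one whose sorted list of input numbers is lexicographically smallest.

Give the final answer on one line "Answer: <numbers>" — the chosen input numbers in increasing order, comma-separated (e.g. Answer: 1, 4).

run #1 (s=-2, y=11) runs B1->T, B3->S, B2->F, B5->F, B6->F, B7->F; records B1=T, B2=F, B3=S, B5=F, B6=F, B7=F
run #2 (s=1, y=2) runs B1->F, B3->S, B2->F, B5->F, B6->F, B7->T; records B1=F, B2=F, B3=S, B5=F, B6=F, B7=T
run #3 (s=3, y=13) runs B1->T, B3->S, B2->F, B5->F, B6->F, B7->F; records B1=T, B2=F, B3=S, B5=F, B6=F, B7=F
run #4 (s=-1, y=6) runs B1->F, B3->S, B2->F, B5->F, B6->F, B7->F; records B1=F, B2=F, B3=S, B5=F, B6=F, B7=F
run #5 (s=2, y=10) runs B1->T, B3->S, B2->F, B5->F, B6->F, B7->F; records B1=T, B2=F, B3=S, B5=F, B6=F, B7=F
run #6 (s=1, y=6) runs B1->F, B3->S, B2->F, B5->F, B6->F, B7->F; records B1=F, B2=F, B3=S, B5=F, B6=F, B7=F
run #7 (s=-2, y=2) runs B1->F, B3->S, B2->F, B5->F, B6->F, B7->T; records B1=F, B2=F, B3=S, B5=F, B6=F, B7=T
run #8 (s=2, y=8) runs B1->T, B3->E, B2->F, B5->F, B6->F, B7->F; records B1=T, B2=F, B3=E, B5=F, B6=F, B7=F
the full pool covers 9 outcomes: B1=T, B1=F, B2=F, B3=S, B3=E, B5=F, B6=F, B7=T, B7=F
no size-1 subset reaches all 9 outcomes (best union: 6/9)
at size 2, {2, 8} reaches all 9 outcomes; every lexicographically earlier size-2 subset fails

Answer: 2, 8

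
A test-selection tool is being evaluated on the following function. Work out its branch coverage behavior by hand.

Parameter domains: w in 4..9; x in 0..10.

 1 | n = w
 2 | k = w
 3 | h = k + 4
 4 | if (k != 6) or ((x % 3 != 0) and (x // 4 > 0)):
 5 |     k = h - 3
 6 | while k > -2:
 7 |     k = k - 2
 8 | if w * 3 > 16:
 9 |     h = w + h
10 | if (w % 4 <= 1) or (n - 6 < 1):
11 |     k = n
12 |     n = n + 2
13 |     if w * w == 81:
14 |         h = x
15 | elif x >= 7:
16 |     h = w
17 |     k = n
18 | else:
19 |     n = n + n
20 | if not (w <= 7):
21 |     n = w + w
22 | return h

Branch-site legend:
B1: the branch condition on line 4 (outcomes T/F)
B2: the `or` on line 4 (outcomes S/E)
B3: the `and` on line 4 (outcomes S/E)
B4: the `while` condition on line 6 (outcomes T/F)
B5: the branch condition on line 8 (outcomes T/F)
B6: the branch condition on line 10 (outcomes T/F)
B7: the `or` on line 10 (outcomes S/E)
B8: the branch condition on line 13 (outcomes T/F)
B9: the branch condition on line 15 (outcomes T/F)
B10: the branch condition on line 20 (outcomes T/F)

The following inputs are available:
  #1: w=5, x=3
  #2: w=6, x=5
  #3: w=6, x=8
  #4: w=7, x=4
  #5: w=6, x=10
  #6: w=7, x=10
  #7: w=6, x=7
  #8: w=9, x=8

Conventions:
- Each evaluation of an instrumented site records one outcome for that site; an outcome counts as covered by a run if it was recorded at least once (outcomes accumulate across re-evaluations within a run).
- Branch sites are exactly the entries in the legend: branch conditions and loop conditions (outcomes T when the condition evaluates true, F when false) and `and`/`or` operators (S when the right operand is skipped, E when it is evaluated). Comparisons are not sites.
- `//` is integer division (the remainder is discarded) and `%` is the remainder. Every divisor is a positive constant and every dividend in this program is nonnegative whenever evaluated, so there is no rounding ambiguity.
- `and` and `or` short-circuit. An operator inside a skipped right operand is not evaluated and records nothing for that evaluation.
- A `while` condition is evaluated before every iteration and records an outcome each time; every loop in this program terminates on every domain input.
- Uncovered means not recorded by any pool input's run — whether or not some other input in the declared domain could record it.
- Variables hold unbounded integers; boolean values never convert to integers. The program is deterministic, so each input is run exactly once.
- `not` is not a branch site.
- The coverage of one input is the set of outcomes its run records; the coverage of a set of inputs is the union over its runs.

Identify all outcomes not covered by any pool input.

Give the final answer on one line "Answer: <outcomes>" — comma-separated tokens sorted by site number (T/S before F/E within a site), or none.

#1 (w=5, x=3) -> B2->S, B1->T, B4->T, B4->T, B4->T, B4->T, B4->F, B5->F, B7->S, B6->T, B8->F, B10->F; covered: B1=T, B2=S, B4=T, B4=F, B5=F, B6=T, B7=S, B8=F, B10=F
#2 (w=6, x=5) -> B2->E, B3->E, B1->T, B4->T, B4->T, B4->T, B4->T, B4->T, B4->F, B5->T, B7->E, B6->T, B8->F, B10->F; covered: B1=T, B2=E, B3=E, B4=T, B4=F, B5=T, B6=T, B7=E, B8=F, B10=F
#3 (w=6, x=8) -> B2->E, B3->E, B1->T, B4->T, B4->T, B4->T, B4->T, B4->T, B4->F, B5->T, B7->E, B6->T, B8->F, B10->F; covered: B1=T, B2=E, B3=E, B4=T, B4=F, B5=T, B6=T, B7=E, B8=F, B10=F
#4 (w=7, x=4) -> B2->S, B1->T, B4->T, B4->T, B4->T, B4->T, B4->T, B4->F, B5->T, B7->E, B6->F, B9->F, B10->F; covered: B1=T, B2=S, B4=T, B4=F, B5=T, B6=F, B7=E, B9=F, B10=F
#5 (w=6, x=10) -> B2->E, B3->E, B1->T, B4->T, B4->T, B4->T, B4->T, B4->T, B4->F, B5->T, B7->E, B6->T, B8->F, B10->F; covered: B1=T, B2=E, B3=E, B4=T, B4=F, B5=T, B6=T, B7=E, B8=F, B10=F
#6 (w=7, x=10) -> B2->S, B1->T, B4->T, B4->T, B4->T, B4->T, B4->T, B4->F, B5->T, B7->E, B6->F, B9->T, B10->F; covered: B1=T, B2=S, B4=T, B4=F, B5=T, B6=F, B7=E, B9=T, B10=F
#7 (w=6, x=7) -> B2->E, B3->E, B1->T, B4->T, B4->T, B4->T, B4->T, B4->T, B4->F, B5->T, B7->E, B6->T, B8->F, B10->F; covered: B1=T, B2=E, B3=E, B4=T, B4=F, B5=T, B6=T, B7=E, B8=F, B10=F
#8 (w=9, x=8) -> B2->S, B1->T, B4->T, B4->T, B4->T, B4->T, B4->T, B4->T, B4->F, B5->T, B7->S, B6->T, B8->T, B10->T; covered: B1=T, B2=S, B4=T, B4=F, B5=T, B6=T, B7=S, B8=T, B10=T
union over the pool: B1=T, B2=S, B2=E, B3=E, B4=T, B4=F, B5=T, B5=F, B6=T, B6=F, B7=S, B7=E, B8=T, B8=F, B9=T, B9=F, B10=T, B10=F
uncovered (2 of 20): B1=F, B3=S

Answer: B1=F, B3=S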